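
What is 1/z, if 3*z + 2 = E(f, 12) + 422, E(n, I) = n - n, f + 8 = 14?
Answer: 1/140 ≈ 0.0071429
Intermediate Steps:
f = 6 (f = -8 + 14 = 6)
E(n, I) = 0
z = 140 (z = -⅔ + (0 + 422)/3 = -⅔ + (⅓)*422 = -⅔ + 422/3 = 140)
1/z = 1/140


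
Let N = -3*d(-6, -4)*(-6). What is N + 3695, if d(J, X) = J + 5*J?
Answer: 3047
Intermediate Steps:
d(J, X) = 6*J
N = -648 (N = -3*6*(-6)*(-6) = -(-108)*(-6) = -3*216 = -648)
N + 3695 = -648 + 3695 = 3047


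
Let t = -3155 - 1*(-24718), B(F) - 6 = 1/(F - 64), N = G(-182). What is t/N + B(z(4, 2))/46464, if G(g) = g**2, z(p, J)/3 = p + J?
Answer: 1047651313/1609031424 ≈ 0.65111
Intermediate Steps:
z(p, J) = 3*J + 3*p (z(p, J) = 3*(p + J) = 3*(J + p) = 3*J + 3*p)
N = 33124 (N = (-182)**2 = 33124)
B(F) = 6 + 1/(-64 + F) (B(F) = 6 + 1/(F - 64) = 6 + 1/(-64 + F))
t = 21563 (t = -3155 + 24718 = 21563)
t/N + B(z(4, 2))/46464 = 21563/33124 + ((-383 + 6*(3*2 + 3*4))/(-64 + (3*2 + 3*4)))/46464 = 21563*(1/33124) + ((-383 + 6*(6 + 12))/(-64 + (6 + 12)))*(1/46464) = 21563/33124 + ((-383 + 6*18)/(-64 + 18))*(1/46464) = 21563/33124 + ((-383 + 108)/(-46))*(1/46464) = 21563/33124 - 1/46*(-275)*(1/46464) = 21563/33124 + (275/46)*(1/46464) = 21563/33124 + 25/194304 = 1047651313/1609031424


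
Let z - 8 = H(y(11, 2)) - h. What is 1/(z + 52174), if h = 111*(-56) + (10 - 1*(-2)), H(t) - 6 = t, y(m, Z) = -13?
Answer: 1/58379 ≈ 1.7129e-5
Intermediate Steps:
H(t) = 6 + t
h = -6204 (h = -6216 + (10 + 2) = -6216 + 12 = -6204)
z = 6205 (z = 8 + ((6 - 13) - 1*(-6204)) = 8 + (-7 + 6204) = 8 + 6197 = 6205)
1/(z + 52174) = 1/(6205 + 52174) = 1/58379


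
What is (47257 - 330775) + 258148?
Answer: -25370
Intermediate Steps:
(47257 - 330775) + 258148 = -283518 + 258148 = -25370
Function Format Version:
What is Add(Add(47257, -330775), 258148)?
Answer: -25370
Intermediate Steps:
Add(Add(47257, -330775), 258148) = Add(-283518, 258148) = -25370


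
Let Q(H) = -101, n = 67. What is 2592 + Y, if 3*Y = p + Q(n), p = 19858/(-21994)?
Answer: 28130682/10997 ≈ 2558.0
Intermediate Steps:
p = -9929/10997 (p = 19858*(-1/21994) = -9929/10997 ≈ -0.90288)
Y = -373542/10997 (Y = (-9929/10997 - 101)/3 = (⅓)*(-1120626/10997) = -373542/10997 ≈ -33.968)
2592 + Y = 2592 - 373542/10997 = 28130682/10997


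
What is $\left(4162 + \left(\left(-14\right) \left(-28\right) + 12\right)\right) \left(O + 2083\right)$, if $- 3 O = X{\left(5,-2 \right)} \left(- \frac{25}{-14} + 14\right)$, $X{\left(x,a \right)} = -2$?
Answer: $\frac{66913208}{7} \approx 9.559 \cdot 10^{6}$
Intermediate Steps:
$O = \frac{221}{21}$ ($O = - \frac{\left(-2\right) \left(- \frac{25}{-14} + 14\right)}{3} = - \frac{\left(-2\right) \left(\left(-25\right) \left(- \frac{1}{14}\right) + 14\right)}{3} = - \frac{\left(-2\right) \left(\frac{25}{14} + 14\right)}{3} = - \frac{\left(-2\right) \frac{221}{14}}{3} = \left(- \frac{1}{3}\right) \left(- \frac{221}{7}\right) = \frac{221}{21} \approx 10.524$)
$\left(4162 + \left(\left(-14\right) \left(-28\right) + 12\right)\right) \left(O + 2083\right) = \left(4162 + \left(\left(-14\right) \left(-28\right) + 12\right)\right) \left(\frac{221}{21} + 2083\right) = \left(4162 + \left(392 + 12\right)\right) \frac{43964}{21} = \left(4162 + 404\right) \frac{43964}{21} = 4566 \cdot \frac{43964}{21} = \frac{66913208}{7}$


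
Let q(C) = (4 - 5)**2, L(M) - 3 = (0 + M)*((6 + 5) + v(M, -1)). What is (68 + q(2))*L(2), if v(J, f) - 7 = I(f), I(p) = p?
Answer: 2553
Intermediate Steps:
v(J, f) = 7 + f
L(M) = 3 + 17*M (L(M) = 3 + (0 + M)*((6 + 5) + (7 - 1)) = 3 + M*(11 + 6) = 3 + M*17 = 3 + 17*M)
q(C) = 1 (q(C) = (-1)**2 = 1)
(68 + q(2))*L(2) = (68 + 1)*(3 + 17*2) = 69*(3 + 34) = 69*37 = 2553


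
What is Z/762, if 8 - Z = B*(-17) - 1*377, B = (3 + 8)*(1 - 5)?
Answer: -121/254 ≈ -0.47638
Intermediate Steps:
B = -44 (B = 11*(-4) = -44)
Z = -363 (Z = 8 - (-44*(-17) - 1*377) = 8 - (748 - 377) = 8 - 1*371 = 8 - 371 = -363)
Z/762 = -363/762 = -363*1/762 = -121/254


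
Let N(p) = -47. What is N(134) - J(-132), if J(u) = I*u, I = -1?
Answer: -179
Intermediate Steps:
J(u) = -u
N(134) - J(-132) = -47 - (-1)*(-132) = -47 - 1*132 = -47 - 132 = -179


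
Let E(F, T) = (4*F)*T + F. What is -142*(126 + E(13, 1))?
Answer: -27122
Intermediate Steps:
E(F, T) = F + 4*F*T (E(F, T) = 4*F*T + F = F + 4*F*T)
-142*(126 + E(13, 1)) = -142*(126 + 13*(1 + 4*1)) = -142*(126 + 13*(1 + 4)) = -142*(126 + 13*5) = -142*(126 + 65) = -142*191 = -27122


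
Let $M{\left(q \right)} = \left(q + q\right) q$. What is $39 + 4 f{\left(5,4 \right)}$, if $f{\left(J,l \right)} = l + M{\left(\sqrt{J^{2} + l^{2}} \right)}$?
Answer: $383$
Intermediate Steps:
$M{\left(q \right)} = 2 q^{2}$ ($M{\left(q \right)} = 2 q q = 2 q^{2}$)
$f{\left(J,l \right)} = l + 2 J^{2} + 2 l^{2}$ ($f{\left(J,l \right)} = l + 2 \left(\sqrt{J^{2} + l^{2}}\right)^{2} = l + 2 \left(J^{2} + l^{2}\right) = l + \left(2 J^{2} + 2 l^{2}\right) = l + 2 J^{2} + 2 l^{2}$)
$39 + 4 f{\left(5,4 \right)} = 39 + 4 \left(4 + 2 \cdot 5^{2} + 2 \cdot 4^{2}\right) = 39 + 4 \left(4 + 2 \cdot 25 + 2 \cdot 16\right) = 39 + 4 \left(4 + 50 + 32\right) = 39 + 4 \cdot 86 = 39 + 344 = 383$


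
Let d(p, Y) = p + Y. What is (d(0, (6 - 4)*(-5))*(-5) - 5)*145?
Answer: 6525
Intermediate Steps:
d(p, Y) = Y + p
(d(0, (6 - 4)*(-5))*(-5) - 5)*145 = (((6 - 4)*(-5) + 0)*(-5) - 5)*145 = ((2*(-5) + 0)*(-5) - 5)*145 = ((-10 + 0)*(-5) - 5)*145 = (-10*(-5) - 5)*145 = (50 - 5)*145 = 45*145 = 6525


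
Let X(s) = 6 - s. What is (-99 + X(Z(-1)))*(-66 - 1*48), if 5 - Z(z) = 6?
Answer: 10488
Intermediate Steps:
Z(z) = -1 (Z(z) = 5 - 1*6 = 5 - 6 = -1)
(-99 + X(Z(-1)))*(-66 - 1*48) = (-99 + (6 - 1*(-1)))*(-66 - 1*48) = (-99 + (6 + 1))*(-66 - 48) = (-99 + 7)*(-114) = -92*(-114) = 10488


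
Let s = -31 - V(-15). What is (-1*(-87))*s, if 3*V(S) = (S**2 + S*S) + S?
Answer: -15312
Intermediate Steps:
V(S) = S/3 + 2*S**2/3 (V(S) = ((S**2 + S*S) + S)/3 = ((S**2 + S**2) + S)/3 = (2*S**2 + S)/3 = (S + 2*S**2)/3 = S/3 + 2*S**2/3)
s = -176 (s = -31 - (-15)*(1 + 2*(-15))/3 = -31 - (-15)*(1 - 30)/3 = -31 - (-15)*(-29)/3 = -31 - 1*145 = -31 - 145 = -176)
(-1*(-87))*s = -1*(-87)*(-176) = 87*(-176) = -15312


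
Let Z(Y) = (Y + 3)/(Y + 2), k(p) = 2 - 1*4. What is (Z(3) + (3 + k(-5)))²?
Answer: 121/25 ≈ 4.8400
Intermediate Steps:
k(p) = -2 (k(p) = 2 - 4 = -2)
Z(Y) = (3 + Y)/(2 + Y)
(Z(3) + (3 + k(-5)))² = ((3 + 3)/(2 + 3) + (3 - 2))² = (6/5 + 1)² = (11/5)² = 121/25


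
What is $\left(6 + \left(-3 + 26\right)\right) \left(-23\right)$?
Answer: $-667$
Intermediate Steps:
$\left(6 + \left(-3 + 26\right)\right) \left(-23\right) = \left(6 + 23\right) \left(-23\right) = 29 \left(-23\right) = -667$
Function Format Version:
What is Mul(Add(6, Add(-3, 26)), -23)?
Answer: -667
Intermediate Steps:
Mul(Add(6, Add(-3, 26)), -23) = Mul(Add(6, 23), -23) = Mul(29, -23) = -667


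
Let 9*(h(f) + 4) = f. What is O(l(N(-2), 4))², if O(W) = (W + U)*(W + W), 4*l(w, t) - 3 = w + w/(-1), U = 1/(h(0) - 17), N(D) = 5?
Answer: 3481/3136 ≈ 1.1100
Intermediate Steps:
h(f) = -4 + f/9
U = -1/21 (U = 1/((-4 + (⅑)*0) - 17) = 1/((-4 + 0) - 17) = 1/(-4 - 17) = 1/(-21) = -1/21 ≈ -0.047619)
l(w, t) = ¾ (l(w, t) = ¾ + (w + w/(-1))/4 = ¾ + (w + w*(-1))/4 = ¾ + (w - w)/4 = ¾ + (¼)*0 = ¾ + 0 = ¾)
O(W) = 2*W*(-1/21 + W) (O(W) = (W - 1/21)*(W + W) = (-1/21 + W)*(2*W) = 2*W*(-1/21 + W))
O(l(N(-2), 4))² = ((2/21)*(¾)*(-1 + 21*(¾)))² = ((2/21)*(¾)*(-1 + 63/4))² = ((2/21)*(¾)*(59/4))² = (59/56)² = 3481/3136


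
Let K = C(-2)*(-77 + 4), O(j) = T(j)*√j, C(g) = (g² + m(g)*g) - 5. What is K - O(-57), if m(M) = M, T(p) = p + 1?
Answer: -219 + 56*I*√57 ≈ -219.0 + 422.79*I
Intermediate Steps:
T(p) = 1 + p
C(g) = -5 + 2*g² (C(g) = (g² + g*g) - 5 = (g² + g²) - 5 = 2*g² - 5 = -5 + 2*g²)
O(j) = √j*(1 + j) (O(j) = (1 + j)*√j = √j*(1 + j))
K = -219 (K = (-5 + 2*(-2)²)*(-77 + 4) = (-5 + 2*4)*(-73) = (-5 + 8)*(-73) = 3*(-73) = -219)
K - O(-57) = -219 - √(-57)*(1 - 57) = -219 - I*√57*(-56) = -219 - (-56)*I*√57 = -219 + 56*I*√57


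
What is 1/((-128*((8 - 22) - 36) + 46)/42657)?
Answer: 42657/6446 ≈ 6.6176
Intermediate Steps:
1/((-128*((8 - 22) - 36) + 46)/42657) = 1/((-128*(-14 - 36) + 46)*(1/42657)) = 1/((-128*(-50) + 46)*(1/42657)) = 1/((6400 + 46)*(1/42657)) = 1/(6446*(1/42657)) = 1/(6446/42657) = 42657/6446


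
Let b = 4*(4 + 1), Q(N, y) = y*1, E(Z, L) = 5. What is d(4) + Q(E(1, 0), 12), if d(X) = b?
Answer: 32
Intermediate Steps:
Q(N, y) = y
b = 20 (b = 4*5 = 20)
d(X) = 20
d(4) + Q(E(1, 0), 12) = 20 + 12 = 32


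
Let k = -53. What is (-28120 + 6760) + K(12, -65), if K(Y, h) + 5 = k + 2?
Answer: -21416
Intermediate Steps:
K(Y, h) = -56 (K(Y, h) = -5 + (-53 + 2) = -5 - 51 = -56)
(-28120 + 6760) + K(12, -65) = (-28120 + 6760) - 56 = -21360 - 56 = -21416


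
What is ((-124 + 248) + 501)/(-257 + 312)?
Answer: 125/11 ≈ 11.364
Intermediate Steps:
((-124 + 248) + 501)/(-257 + 312) = (124 + 501)/55 = 625*(1/55) = 125/11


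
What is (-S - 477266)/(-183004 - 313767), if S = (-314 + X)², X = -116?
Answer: 662166/496771 ≈ 1.3329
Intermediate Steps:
S = 184900 (S = (-314 - 116)² = (-430)² = 184900)
(-S - 477266)/(-183004 - 313767) = (-1*184900 - 477266)/(-183004 - 313767) = (-184900 - 477266)/(-496771) = -662166*(-1/496771) = 662166/496771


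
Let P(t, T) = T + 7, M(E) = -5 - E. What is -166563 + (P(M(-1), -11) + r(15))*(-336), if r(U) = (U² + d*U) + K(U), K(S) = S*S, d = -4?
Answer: -296259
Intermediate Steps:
K(S) = S²
P(t, T) = 7 + T
r(U) = -4*U + 2*U² (r(U) = (U² - 4*U) + U² = -4*U + 2*U²)
-166563 + (P(M(-1), -11) + r(15))*(-336) = -166563 + ((7 - 11) + 2*15*(-2 + 15))*(-336) = -166563 + (-4 + 2*15*13)*(-336) = -166563 + (-4 + 390)*(-336) = -166563 + 386*(-336) = -166563 - 129696 = -296259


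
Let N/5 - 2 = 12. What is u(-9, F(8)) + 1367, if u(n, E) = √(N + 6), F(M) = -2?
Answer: 1367 + 2*√19 ≈ 1375.7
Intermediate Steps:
N = 70 (N = 10 + 5*12 = 10 + 60 = 70)
u(n, E) = 2*√19 (u(n, E) = √(70 + 6) = √76 = 2*√19)
u(-9, F(8)) + 1367 = 2*√19 + 1367 = 1367 + 2*√19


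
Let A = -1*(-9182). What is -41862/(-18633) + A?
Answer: 57043356/6211 ≈ 9184.3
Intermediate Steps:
A = 9182
-41862/(-18633) + A = -41862/(-18633) + 9182 = -41862*(-1/18633) + 9182 = 13954/6211 + 9182 = 57043356/6211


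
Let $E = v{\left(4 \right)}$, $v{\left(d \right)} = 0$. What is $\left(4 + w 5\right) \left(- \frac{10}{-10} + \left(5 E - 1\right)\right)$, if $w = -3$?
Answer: $0$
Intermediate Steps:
$E = 0$
$\left(4 + w 5\right) \left(- \frac{10}{-10} + \left(5 E - 1\right)\right) = \left(4 - 15\right) \left(- \frac{10}{-10} + \left(5 \cdot 0 - 1\right)\right) = \left(4 - 15\right) \left(\left(-10\right) \left(- \frac{1}{10}\right) + \left(0 - 1\right)\right) = - 11 \left(1 - 1\right) = \left(-11\right) 0 = 0$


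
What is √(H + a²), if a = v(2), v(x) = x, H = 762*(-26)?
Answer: 4*I*√1238 ≈ 140.74*I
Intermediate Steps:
H = -19812
a = 2
√(H + a²) = √(-19812 + 2²) = √(-19812 + 4) = √(-19808) = 4*I*√1238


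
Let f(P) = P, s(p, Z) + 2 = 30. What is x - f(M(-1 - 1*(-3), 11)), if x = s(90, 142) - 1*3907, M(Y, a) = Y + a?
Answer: -3892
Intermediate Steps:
s(p, Z) = 28 (s(p, Z) = -2 + 30 = 28)
x = -3879 (x = 28 - 1*3907 = 28 - 3907 = -3879)
x - f(M(-1 - 1*(-3), 11)) = -3879 - ((-1 - 1*(-3)) + 11) = -3879 - ((-1 + 3) + 11) = -3879 - (2 + 11) = -3879 - 1*13 = -3879 - 13 = -3892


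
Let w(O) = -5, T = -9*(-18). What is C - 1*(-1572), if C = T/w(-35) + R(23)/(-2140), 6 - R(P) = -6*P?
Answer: 164730/107 ≈ 1539.5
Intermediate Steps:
T = 162
R(P) = 6 + 6*P (R(P) = 6 - (-6)*P = 6 + 6*P)
C = -3474/107 (C = 162/(-5) + (6 + 6*23)/(-2140) = 162*(-⅕) + (6 + 138)*(-1/2140) = -162/5 + 144*(-1/2140) = -162/5 - 36/535 = -3474/107 ≈ -32.467)
C - 1*(-1572) = -3474/107 - 1*(-1572) = -3474/107 + 1572 = 164730/107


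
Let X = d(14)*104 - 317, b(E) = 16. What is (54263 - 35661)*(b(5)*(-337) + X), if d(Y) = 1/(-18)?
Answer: -956756666/9 ≈ -1.0631e+8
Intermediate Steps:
d(Y) = -1/18
X = -2905/9 (X = -1/18*104 - 317 = -52/9 - 317 = -2905/9 ≈ -322.78)
(54263 - 35661)*(b(5)*(-337) + X) = (54263 - 35661)*(16*(-337) - 2905/9) = 18602*(-5392 - 2905/9) = 18602*(-51433/9) = -956756666/9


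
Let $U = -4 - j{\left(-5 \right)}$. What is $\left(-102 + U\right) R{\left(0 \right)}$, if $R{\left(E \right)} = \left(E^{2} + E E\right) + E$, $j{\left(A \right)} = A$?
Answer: $0$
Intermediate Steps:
$U = 1$ ($U = -4 - -5 = -4 + 5 = 1$)
$R{\left(E \right)} = E + 2 E^{2}$ ($R{\left(E \right)} = \left(E^{2} + E^{2}\right) + E = 2 E^{2} + E = E + 2 E^{2}$)
$\left(-102 + U\right) R{\left(0 \right)} = \left(-102 + 1\right) 0 \left(1 + 2 \cdot 0\right) = - 101 \cdot 0 \left(1 + 0\right) = - 101 \cdot 0 \cdot 1 = \left(-101\right) 0 = 0$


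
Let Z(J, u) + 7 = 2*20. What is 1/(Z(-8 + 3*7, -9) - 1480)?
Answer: -1/1447 ≈ -0.00069109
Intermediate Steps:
Z(J, u) = 33 (Z(J, u) = -7 + 2*20 = -7 + 40 = 33)
1/(Z(-8 + 3*7, -9) - 1480) = 1/(33 - 1480) = 1/(-1447) = -1/1447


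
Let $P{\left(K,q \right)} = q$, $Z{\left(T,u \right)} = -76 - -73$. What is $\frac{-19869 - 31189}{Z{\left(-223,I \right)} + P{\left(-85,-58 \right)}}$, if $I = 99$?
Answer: $\frac{51058}{61} \approx 837.02$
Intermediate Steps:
$Z{\left(T,u \right)} = -3$ ($Z{\left(T,u \right)} = -76 + 73 = -3$)
$\frac{-19869 - 31189}{Z{\left(-223,I \right)} + P{\left(-85,-58 \right)}} = \frac{-19869 - 31189}{-3 - 58} = - \frac{51058}{-61} = \left(-51058\right) \left(- \frac{1}{61}\right) = \frac{51058}{61}$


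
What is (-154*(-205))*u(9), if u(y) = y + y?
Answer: 568260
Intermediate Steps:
u(y) = 2*y
(-154*(-205))*u(9) = (-154*(-205))*(2*9) = 31570*18 = 568260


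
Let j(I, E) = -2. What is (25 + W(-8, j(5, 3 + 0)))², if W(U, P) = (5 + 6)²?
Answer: 21316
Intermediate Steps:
W(U, P) = 121 (W(U, P) = 11² = 121)
(25 + W(-8, j(5, 3 + 0)))² = (25 + 121)² = 146² = 21316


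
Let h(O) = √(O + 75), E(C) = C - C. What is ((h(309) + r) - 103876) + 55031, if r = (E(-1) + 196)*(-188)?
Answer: -85693 + 8*√6 ≈ -85673.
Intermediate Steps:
E(C) = 0
r = -36848 (r = (0 + 196)*(-188) = 196*(-188) = -36848)
h(O) = √(75 + O)
((h(309) + r) - 103876) + 55031 = ((√(75 + 309) - 36848) - 103876) + 55031 = ((√384 - 36848) - 103876) + 55031 = ((8*√6 - 36848) - 103876) + 55031 = ((-36848 + 8*√6) - 103876) + 55031 = (-140724 + 8*√6) + 55031 = -85693 + 8*√6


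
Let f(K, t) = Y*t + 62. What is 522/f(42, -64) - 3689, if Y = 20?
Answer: -25826/7 ≈ -3689.4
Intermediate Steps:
f(K, t) = 62 + 20*t (f(K, t) = 20*t + 62 = 62 + 20*t)
522/f(42, -64) - 3689 = 522/(62 + 20*(-64)) - 3689 = 522/(62 - 1280) - 3689 = 522/(-1218) - 3689 = 522*(-1/1218) - 3689 = -3/7 - 3689 = -25826/7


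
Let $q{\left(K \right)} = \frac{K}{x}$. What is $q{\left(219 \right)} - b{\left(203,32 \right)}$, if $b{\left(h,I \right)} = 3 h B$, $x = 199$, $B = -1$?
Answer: $\frac{121410}{199} \approx 610.1$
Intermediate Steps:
$q{\left(K \right)} = \frac{K}{199}$
$b{\left(h,I \right)} = - 3 h$ ($b{\left(h,I \right)} = 3 h \left(-1\right) = - 3 h$)
$q{\left(219 \right)} - b{\left(203,32 \right)} = \frac{1}{199} \cdot 219 - \left(-3\right) 203 = \frac{219}{199} - -609 = \frac{219}{199} + 609 = \frac{121410}{199}$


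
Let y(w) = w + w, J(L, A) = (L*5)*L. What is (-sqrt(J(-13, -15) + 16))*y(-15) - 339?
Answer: -339 + 30*sqrt(861) ≈ 541.28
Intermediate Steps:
J(L, A) = 5*L**2 (J(L, A) = (5*L)*L = 5*L**2)
y(w) = 2*w
(-sqrt(J(-13, -15) + 16))*y(-15) - 339 = (-sqrt(5*(-13)**2 + 16))*(2*(-15)) - 339 = -sqrt(5*169 + 16)*(-30) - 339 = -sqrt(845 + 16)*(-30) - 339 = -sqrt(861)*(-30) - 339 = 30*sqrt(861) - 339 = -339 + 30*sqrt(861)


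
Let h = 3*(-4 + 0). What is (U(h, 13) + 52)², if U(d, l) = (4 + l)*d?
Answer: 23104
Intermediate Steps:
h = -12 (h = 3*(-4) = -12)
U(d, l) = d*(4 + l)
(U(h, 13) + 52)² = (-12*(4 + 13) + 52)² = (-12*17 + 52)² = (-204 + 52)² = (-152)² = 23104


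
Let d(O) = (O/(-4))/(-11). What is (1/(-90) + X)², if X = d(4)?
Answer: 6241/980100 ≈ 0.0063677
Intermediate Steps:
d(O) = O/44 (d(O) = (O*(-¼))*(-1/11) = -O/4*(-1/11) = O/44)
X = 1/11 (X = (1/44)*4 = 1/11 ≈ 0.090909)
(1/(-90) + X)² = (1/(-90) + 1/11)² = (-1/90 + 1/11)² = (79/990)² = 6241/980100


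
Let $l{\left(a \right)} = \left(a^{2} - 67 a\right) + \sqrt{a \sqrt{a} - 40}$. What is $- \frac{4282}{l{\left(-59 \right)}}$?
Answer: $- \frac{4282}{7434 + \sqrt{-40 - 59 i \sqrt{59}}} \approx -0.57489 - 0.0012142 i$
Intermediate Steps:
$l{\left(a \right)} = a^{2} + \sqrt{-40 + a^{\frac{3}{2}}} - 67 a$ ($l{\left(a \right)} = \left(a^{2} - 67 a\right) + \sqrt{a^{\frac{3}{2}} - 40} = \left(a^{2} - 67 a\right) + \sqrt{-40 + a^{\frac{3}{2}}} = a^{2} + \sqrt{-40 + a^{\frac{3}{2}}} - 67 a$)
$- \frac{4282}{l{\left(-59 \right)}} = - \frac{4282}{\left(-59\right)^{2} + \sqrt{-40 + \left(-59\right)^{\frac{3}{2}}} - -3953} = - \frac{4282}{3481 + \sqrt{-40 - 59 i \sqrt{59}} + 3953} = - \frac{4282}{7434 + \sqrt{-40 - 59 i \sqrt{59}}}$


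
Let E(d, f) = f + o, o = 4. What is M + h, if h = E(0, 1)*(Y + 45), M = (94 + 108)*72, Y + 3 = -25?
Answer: 14629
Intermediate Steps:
Y = -28 (Y = -3 - 25 = -28)
M = 14544 (M = 202*72 = 14544)
E(d, f) = 4 + f (E(d, f) = f + 4 = 4 + f)
h = 85 (h = (4 + 1)*(-28 + 45) = 5*17 = 85)
M + h = 14544 + 85 = 14629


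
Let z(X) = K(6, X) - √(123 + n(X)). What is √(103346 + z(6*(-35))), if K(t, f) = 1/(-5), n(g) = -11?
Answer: √(2583645 - 100*√7)/5 ≈ 321.46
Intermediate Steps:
K(t, f) = -⅕
z(X) = -⅕ - 4*√7 (z(X) = -⅕ - √(123 - 11) = -⅕ - √112 = -⅕ - 4*√7)
√(103346 + z(6*(-35))) = √(103346 + (-⅕ - 4*√7)) = √(516729/5 - 4*√7)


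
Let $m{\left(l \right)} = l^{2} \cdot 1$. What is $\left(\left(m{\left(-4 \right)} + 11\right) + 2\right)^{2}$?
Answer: $841$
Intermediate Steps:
$m{\left(l \right)} = l^{2}$
$\left(\left(m{\left(-4 \right)} + 11\right) + 2\right)^{2} = \left(\left(\left(-4\right)^{2} + 11\right) + 2\right)^{2} = \left(\left(16 + 11\right) + 2\right)^{2} = \left(27 + 2\right)^{2} = 29^{2} = 841$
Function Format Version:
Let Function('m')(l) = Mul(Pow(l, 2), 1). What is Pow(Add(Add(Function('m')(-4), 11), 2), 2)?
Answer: 841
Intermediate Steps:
Function('m')(l) = Pow(l, 2)
Pow(Add(Add(Function('m')(-4), 11), 2), 2) = Pow(Add(Add(Pow(-4, 2), 11), 2), 2) = Pow(Add(Add(16, 11), 2), 2) = Pow(Add(27, 2), 2) = Pow(29, 2) = 841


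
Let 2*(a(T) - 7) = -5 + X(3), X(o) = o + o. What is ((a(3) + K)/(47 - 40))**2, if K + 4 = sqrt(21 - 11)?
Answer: 89/196 + sqrt(10)/7 ≈ 0.90584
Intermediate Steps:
K = -4 + sqrt(10) (K = -4 + sqrt(21 - 11) = -4 + sqrt(10) ≈ -0.83772)
X(o) = 2*o
a(T) = 15/2 (a(T) = 7 + (-5 + 2*3)/2 = 7 + (-5 + 6)/2 = 7 + (1/2)*1 = 7 + 1/2 = 15/2)
((a(3) + K)/(47 - 40))**2 = ((15/2 + (-4 + sqrt(10)))/(47 - 40))**2 = ((7/2 + sqrt(10))/7)**2 = ((7/2 + sqrt(10))*(1/7))**2 = (1/2 + sqrt(10)/7)**2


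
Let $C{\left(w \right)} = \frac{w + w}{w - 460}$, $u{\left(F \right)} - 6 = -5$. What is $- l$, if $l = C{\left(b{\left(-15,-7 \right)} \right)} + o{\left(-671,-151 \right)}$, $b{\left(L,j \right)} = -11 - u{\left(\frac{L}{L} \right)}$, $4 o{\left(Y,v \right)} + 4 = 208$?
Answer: $- \frac{3012}{59} \approx -51.051$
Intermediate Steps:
$u{\left(F \right)} = 1$ ($u{\left(F \right)} = 6 - 5 = 1$)
$o{\left(Y,v \right)} = 51$ ($o{\left(Y,v \right)} = -1 + \frac{1}{4} \cdot 208 = -1 + 52 = 51$)
$b{\left(L,j \right)} = -12$ ($b{\left(L,j \right)} = -11 - 1 = -12$)
$C{\left(w \right)} = \frac{2 w}{-460 + w}$
$l = \frac{3012}{59}$ ($l = 2 \left(-12\right) \frac{1}{-460 - 12} + 51 = 2 \left(-12\right) \frac{1}{-472} + 51 = 2 \left(-12\right) \left(- \frac{1}{472}\right) + 51 = \frac{3}{59} + 51 = \frac{3012}{59} \approx 51.051$)
$- l = \left(-1\right) \frac{3012}{59} = - \frac{3012}{59}$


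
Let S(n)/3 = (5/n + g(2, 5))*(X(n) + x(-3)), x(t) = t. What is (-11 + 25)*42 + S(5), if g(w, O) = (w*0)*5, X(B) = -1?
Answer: 576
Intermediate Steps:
g(w, O) = 0 (g(w, O) = 0*5 = 0)
S(n) = -60/n (S(n) = 3*((5/n + 0)*(-1 - 3)) = 3*((5/n)*(-4)) = 3*(-20/n) = -60/n)
(-11 + 25)*42 + S(5) = (-11 + 25)*42 - 60/5 = 14*42 - 60*⅕ = 588 - 12 = 576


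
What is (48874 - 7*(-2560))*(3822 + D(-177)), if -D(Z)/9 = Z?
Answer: 361689510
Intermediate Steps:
D(Z) = -9*Z
(48874 - 7*(-2560))*(3822 + D(-177)) = (48874 - 7*(-2560))*(3822 - 9*(-177)) = (48874 + 17920)*(3822 + 1593) = 66794*5415 = 361689510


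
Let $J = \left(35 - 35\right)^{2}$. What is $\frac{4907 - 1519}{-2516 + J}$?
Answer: $- \frac{847}{629} \approx -1.3466$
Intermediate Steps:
$J = 0$ ($J = 0^{2} = 0$)
$\frac{4907 - 1519}{-2516 + J} = \frac{4907 - 1519}{-2516 + 0} = \frac{3388}{-2516} = 3388 \left(- \frac{1}{2516}\right) = - \frac{847}{629}$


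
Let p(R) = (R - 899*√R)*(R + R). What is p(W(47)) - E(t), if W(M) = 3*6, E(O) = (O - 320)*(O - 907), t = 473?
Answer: 67050 - 97092*√2 ≈ -70259.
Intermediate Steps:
E(O) = (-907 + O)*(-320 + O) (E(O) = (-320 + O)*(-907 + O) = (-907 + O)*(-320 + O))
W(M) = 18
p(R) = 2*R*(R - 899*√R) (p(R) = (R - 899*√R)*(2*R) = 2*R*(R - 899*√R))
p(W(47)) - E(t) = (-97092*√2 + 2*18²) - (290240 + 473² - 1227*473) = (-97092*√2 + 2*324) - (290240 + 223729 - 580371) = (-97092*√2 + 648) - 1*(-66402) = (648 - 97092*√2) + 66402 = 67050 - 97092*√2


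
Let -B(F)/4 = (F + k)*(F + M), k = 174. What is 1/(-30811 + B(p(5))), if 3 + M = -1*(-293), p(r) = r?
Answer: -1/242031 ≈ -4.1317e-6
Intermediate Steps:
M = 290 (M = -3 - 1*(-293) = -3 + 293 = 290)
B(F) = -4*(174 + F)*(290 + F) (B(F) = -4*(F + 174)*(F + 290) = -4*(174 + F)*(290 + F))
1/(-30811 + B(p(5))) = 1/(-30811 + (-201840 - 1856*5 - 4*5²)) = 1/(-30811 + (-201840 - 9280 - 4*25)) = 1/(-30811 + (-201840 - 9280 - 100)) = 1/(-30811 - 211220) = 1/(-242031) = -1/242031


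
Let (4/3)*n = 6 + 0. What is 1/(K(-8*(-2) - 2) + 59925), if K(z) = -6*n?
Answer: 1/59898 ≈ 1.6695e-5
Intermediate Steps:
n = 9/2 (n = 3*(6 + 0)/4 = (¾)*6 = 9/2 ≈ 4.5000)
K(z) = -27 (K(z) = -6*9/2 = -27)
1/(K(-8*(-2) - 2) + 59925) = 1/(-27 + 59925) = 1/59898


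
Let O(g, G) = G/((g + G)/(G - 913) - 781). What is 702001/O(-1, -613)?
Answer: 418108987596/467719 ≈ 8.9393e+5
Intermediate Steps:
O(g, G) = G/(-781 + (G + g)/(-913 + G)) (O(g, G) = G/((G + g)/(-913 + G) - 781) = G/(-781 + (G + g)/(-913 + G)))
702001/O(-1, -613) = 702001/((-613*(-913 - 613)/(713053 - 1 - 780*(-613)))) = 702001/((-613*(-1526)/(713053 - 1 + 478140))) = 702001/((-613*(-1526)/1191192)) = 702001/((-613*1/1191192*(-1526))) = 702001/(467719/595596) = 702001*(595596/467719) = 418108987596/467719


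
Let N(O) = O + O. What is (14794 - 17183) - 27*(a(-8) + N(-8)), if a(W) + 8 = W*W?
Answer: -3469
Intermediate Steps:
a(W) = -8 + W² (a(W) = -8 + W*W = -8 + W²)
N(O) = 2*O
(14794 - 17183) - 27*(a(-8) + N(-8)) = (14794 - 17183) - 27*((-8 + (-8)²) + 2*(-8)) = -2389 - 27*((-8 + 64) - 16) = -2389 - 27*(56 - 16) = -2389 - 27*40 = -2389 - 1080 = -3469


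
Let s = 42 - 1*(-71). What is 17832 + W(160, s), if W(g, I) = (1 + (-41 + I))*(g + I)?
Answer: 37761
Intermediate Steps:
s = 113 (s = 42 + 71 = 113)
W(g, I) = (-40 + I)*(I + g)
17832 + W(160, s) = 17832 + (113² - 40*113 - 40*160 + 113*160) = 17832 + (12769 - 4520 - 6400 + 18080) = 17832 + 19929 = 37761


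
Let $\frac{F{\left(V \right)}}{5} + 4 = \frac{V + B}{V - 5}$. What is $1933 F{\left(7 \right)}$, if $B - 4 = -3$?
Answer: $0$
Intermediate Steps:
$B = 1$ ($B = 4 - 3 = 1$)
$F{\left(V \right)} = -20 + \frac{5 \left(1 + V\right)}{-5 + V}$ ($F{\left(V \right)} = -20 + 5 \frac{V + 1}{V - 5} = -20 + 5 \frac{1 + V}{-5 + V} = -20 + \frac{5 \left(1 + V\right)}{-5 + V}$)
$1933 F{\left(7 \right)} = 1933 \frac{15 \left(7 - 7\right)}{-5 + 7} = 1933 \frac{15 \left(7 - 7\right)}{2} = 1933 \cdot 15 \cdot \frac{1}{2} \cdot 0 = 1933 \cdot 0 = 0$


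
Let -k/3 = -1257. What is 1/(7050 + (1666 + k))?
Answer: 1/12487 ≈ 8.0083e-5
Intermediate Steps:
k = 3771 (k = -3*(-1257) = 3771)
1/(7050 + (1666 + k)) = 1/(7050 + (1666 + 3771)) = 1/(7050 + 5437) = 1/12487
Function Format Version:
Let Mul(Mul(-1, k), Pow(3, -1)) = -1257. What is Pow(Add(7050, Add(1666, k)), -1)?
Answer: Rational(1, 12487) ≈ 8.0083e-5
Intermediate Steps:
k = 3771 (k = Mul(-3, -1257) = 3771)
Pow(Add(7050, Add(1666, k)), -1) = Pow(Add(7050, Add(1666, 3771)), -1) = Pow(Add(7050, 5437), -1) = Pow(12487, -1) = Rational(1, 12487)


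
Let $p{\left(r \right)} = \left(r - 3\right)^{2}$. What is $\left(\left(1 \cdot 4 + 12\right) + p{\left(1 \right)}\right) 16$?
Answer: $320$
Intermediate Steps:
$p{\left(r \right)} = \left(-3 + r\right)^{2}$
$\left(\left(1 \cdot 4 + 12\right) + p{\left(1 \right)}\right) 16 = \left(\left(1 \cdot 4 + 12\right) + \left(-3 + 1\right)^{2}\right) 16 = \left(\left(4 + 12\right) + \left(-2\right)^{2}\right) 16 = \left(16 + 4\right) 16 = 20 \cdot 16 = 320$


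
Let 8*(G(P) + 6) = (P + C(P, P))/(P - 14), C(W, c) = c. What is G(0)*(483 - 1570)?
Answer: 6522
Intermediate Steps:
G(P) = -6 + P/(4*(-14 + P)) (G(P) = -6 + ((P + P)/(P - 14))/8 = -6 + ((2*P)/(-14 + P))/8 = -6 + (2*P/(-14 + P))/8 = -6 + P/(4*(-14 + P)))
G(0)*(483 - 1570) = ((336 - 23*0)/(4*(-14 + 0)))*(483 - 1570) = ((¼)*(336 + 0)/(-14))*(-1087) = ((¼)*(-1/14)*336)*(-1087) = -6*(-1087) = 6522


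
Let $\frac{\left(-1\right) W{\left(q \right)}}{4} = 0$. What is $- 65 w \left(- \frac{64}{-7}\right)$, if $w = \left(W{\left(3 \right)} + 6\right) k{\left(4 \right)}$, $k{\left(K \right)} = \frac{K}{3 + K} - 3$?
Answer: $\frac{424320}{49} \approx 8659.6$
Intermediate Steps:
$k{\left(K \right)} = -3 + \frac{K}{3 + K}$ ($k{\left(K \right)} = \frac{K}{3 + K} - 3 = -3 + \frac{K}{3 + K}$)
$W{\left(q \right)} = 0$ ($W{\left(q \right)} = \left(-4\right) 0 = 0$)
$w = - \frac{102}{7}$ ($w = \left(0 + 6\right) \frac{-9 - 8}{3 + 4} = 6 \frac{-9 - 8}{7} = 6 \cdot \frac{1}{7} \left(-17\right) = 6 \left(- \frac{17}{7}\right) = - \frac{102}{7} \approx -14.571$)
$- 65 w \left(- \frac{64}{-7}\right) = \left(-65\right) \left(- \frac{102}{7}\right) \left(- \frac{64}{-7}\right) = \frac{6630 \left(\left(-64\right) \left(- \frac{1}{7}\right)\right)}{7} = \frac{6630}{7} \cdot \frac{64}{7} = \frac{424320}{49}$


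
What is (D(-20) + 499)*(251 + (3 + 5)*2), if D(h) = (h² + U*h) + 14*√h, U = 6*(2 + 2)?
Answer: 111873 + 7476*I*√5 ≈ 1.1187e+5 + 16717.0*I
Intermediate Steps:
U = 24 (U = 6*4 = 24)
D(h) = h² + 14*√h + 24*h (D(h) = (h² + 24*h) + 14*√h = h² + 14*√h + 24*h)
(D(-20) + 499)*(251 + (3 + 5)*2) = (((-20)² + 14*√(-20) + 24*(-20)) + 499)*(251 + (3 + 5)*2) = ((400 + 14*(2*I*√5) - 480) + 499)*(251 + 8*2) = ((400 + 28*I*√5 - 480) + 499)*(251 + 16) = ((-80 + 28*I*√5) + 499)*267 = (419 + 28*I*√5)*267 = 111873 + 7476*I*√5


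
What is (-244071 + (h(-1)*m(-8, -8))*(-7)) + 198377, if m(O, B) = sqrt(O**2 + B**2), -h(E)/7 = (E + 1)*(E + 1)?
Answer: -45694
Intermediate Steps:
h(E) = -7*(1 + E)**2 (h(E) = -7*(E + 1)*(E + 1) = -7*(1 + E)*(1 + E) = -7*(1 + E)**2)
m(O, B) = sqrt(B**2 + O**2)
(-244071 + (h(-1)*m(-8, -8))*(-7)) + 198377 = (-244071 + ((-7*(1 - 1)**2)*sqrt((-8)**2 + (-8)**2))*(-7)) + 198377 = (-244071 + ((-7*0**2)*sqrt(64 + 64))*(-7)) + 198377 = (-244071 + ((-7*0)*sqrt(128))*(-7)) + 198377 = (-244071 + (0*(8*sqrt(2)))*(-7)) + 198377 = (-244071 + 0*(-7)) + 198377 = (-244071 + 0) + 198377 = -244071 + 198377 = -45694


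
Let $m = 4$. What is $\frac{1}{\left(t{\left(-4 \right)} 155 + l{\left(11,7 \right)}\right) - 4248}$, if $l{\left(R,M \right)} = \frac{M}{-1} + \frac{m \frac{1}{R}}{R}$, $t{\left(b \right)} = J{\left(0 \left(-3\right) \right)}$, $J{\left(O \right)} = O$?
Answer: $- \frac{121}{514851} \approx -0.00023502$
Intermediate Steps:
$t{\left(b \right)} = 0$ ($t{\left(b \right)} = 0 \left(-3\right) = 0$)
$l{\left(R,M \right)} = - M + \frac{4}{R^{2}}$ ($l{\left(R,M \right)} = \frac{M}{-1} + \frac{4 \frac{1}{R}}{R} = M \left(-1\right) + \frac{4}{R^{2}} = - M + \frac{4}{R^{2}}$)
$\frac{1}{\left(t{\left(-4 \right)} 155 + l{\left(11,7 \right)}\right) - 4248} = \frac{1}{\left(0 \cdot 155 + \left(\left(-1\right) 7 + \frac{4}{121}\right)\right) - 4248} = \frac{1}{\left(0 + \left(-7 + 4 \cdot \frac{1}{121}\right)\right) - 4248} = \frac{1}{\left(0 + \left(-7 + \frac{4}{121}\right)\right) - 4248} = \frac{1}{\left(0 - \frac{843}{121}\right) - 4248} = \frac{1}{- \frac{843}{121} - 4248} = \frac{1}{- \frac{514851}{121}} = - \frac{121}{514851}$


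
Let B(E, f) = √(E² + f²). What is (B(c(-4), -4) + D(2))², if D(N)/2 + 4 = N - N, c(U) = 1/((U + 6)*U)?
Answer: 5121/64 - 10*√41 ≈ 15.984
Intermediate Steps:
c(U) = 1/(U*(6 + U)) (c(U) = 1/((6 + U)*U) = 1/(U*(6 + U)))
D(N) = -8 (D(N) = -8 + 2*(N - N) = -8 + 2*0 = -8 + 0 = -8)
(B(c(-4), -4) + D(2))² = (√((1/((-4)*(6 - 4)))² + (-4)²) - 8)² = (√((-¼/2)² + 16) - 8)² = (√((-¼*½)² + 16) - 8)² = (√((-⅛)² + 16) - 8)² = (√(1/64 + 16) - 8)² = (√(1025/64) - 8)² = (5*√41/8 - 8)² = (-8 + 5*√41/8)²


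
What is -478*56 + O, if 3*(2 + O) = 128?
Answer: -80182/3 ≈ -26727.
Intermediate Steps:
O = 122/3 (O = -2 + (⅓)*128 = -2 + 128/3 = 122/3 ≈ 40.667)
-478*56 + O = -478*56 + 122/3 = -26768 + 122/3 = -80182/3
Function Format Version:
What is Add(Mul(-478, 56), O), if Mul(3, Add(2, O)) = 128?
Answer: Rational(-80182, 3) ≈ -26727.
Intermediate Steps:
O = Rational(122, 3) (O = Add(-2, Mul(Rational(1, 3), 128)) = Add(-2, Rational(128, 3)) = Rational(122, 3) ≈ 40.667)
Add(Mul(-478, 56), O) = Add(Mul(-478, 56), Rational(122, 3)) = Add(-26768, Rational(122, 3)) = Rational(-80182, 3)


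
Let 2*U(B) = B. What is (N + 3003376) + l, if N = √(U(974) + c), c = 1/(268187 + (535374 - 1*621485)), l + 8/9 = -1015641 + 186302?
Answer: 19566325/9 + √4036215840747/91038 ≈ 2.1741e+6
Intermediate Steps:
l = -7464059/9 (l = -8/9 + (-1015641 + 186302) = -8/9 - 829339 = -7464059/9 ≈ -8.2934e+5)
c = 1/182076 (c = 1/(268187 + (535374 - 621485)) = 1/(268187 - 86111) = 1/182076 ≈ 5.4922e-6)
U(B) = B/2
N = √4036215840747/91038 (N = √((½)*974 + 1/182076) = √(487 + 1/182076) = √(88671013/182076) = √4036215840747/91038 ≈ 22.068)
(N + 3003376) + l = (√4036215840747/91038 + 3003376) - 7464059/9 = (3003376 + √4036215840747/91038) - 7464059/9 = 19566325/9 + √4036215840747/91038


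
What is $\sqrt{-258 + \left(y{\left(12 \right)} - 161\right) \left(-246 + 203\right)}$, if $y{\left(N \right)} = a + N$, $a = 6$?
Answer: $\sqrt{5891} \approx 76.753$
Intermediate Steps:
$y{\left(N \right)} = 6 + N$
$\sqrt{-258 + \left(y{\left(12 \right)} - 161\right) \left(-246 + 203\right)} = \sqrt{-258 + \left(\left(6 + 12\right) - 161\right) \left(-246 + 203\right)} = \sqrt{-258 + \left(18 - 161\right) \left(-43\right)} = \sqrt{-258 - -6149} = \sqrt{-258 + 6149} = \sqrt{5891}$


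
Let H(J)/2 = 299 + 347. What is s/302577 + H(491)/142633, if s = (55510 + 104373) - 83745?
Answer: 592143202/2271445539 ≈ 0.26069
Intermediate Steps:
H(J) = 1292 (H(J) = 2*(299 + 347) = 2*646 = 1292)
s = 76138 (s = 159883 - 83745 = 76138)
s/302577 + H(491)/142633 = 76138/302577 + 1292/142633 = 76138*(1/302577) + 1292*(1/142633) = 76138/302577 + 68/7507 = 592143202/2271445539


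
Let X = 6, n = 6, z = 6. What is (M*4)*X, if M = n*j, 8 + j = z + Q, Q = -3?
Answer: -720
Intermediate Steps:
j = -5 (j = -8 + (6 - 3) = -8 + 3 = -5)
M = -30 (M = 6*(-5) = -30)
(M*4)*X = -30*4*6 = -120*6 = -720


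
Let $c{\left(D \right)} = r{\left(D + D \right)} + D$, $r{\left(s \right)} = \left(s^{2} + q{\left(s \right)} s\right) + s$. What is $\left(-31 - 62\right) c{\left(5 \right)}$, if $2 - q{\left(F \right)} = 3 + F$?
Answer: $-465$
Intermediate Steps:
$q{\left(F \right)} = -1 - F$ ($q{\left(F \right)} = 2 - \left(3 + F\right) = -1 - F$)
$r{\left(s \right)} = s + s^{2} + s \left(-1 - s\right)$ ($r{\left(s \right)} = \left(s^{2} + \left(-1 - s\right) s\right) + s = \left(s^{2} + s \left(-1 - s\right)\right) + s = s + s^{2} + s \left(-1 - s\right)$)
$c{\left(D \right)} = D$ ($c{\left(D \right)} = 0 + D = D$)
$\left(-31 - 62\right) c{\left(5 \right)} = \left(-31 - 62\right) 5 = \left(-93\right) 5 = -465$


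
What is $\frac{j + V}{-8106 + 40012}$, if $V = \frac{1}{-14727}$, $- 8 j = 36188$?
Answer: $- \frac{133235171}{939759324} \approx -0.14178$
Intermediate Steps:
$j = - \frac{9047}{2}$ ($j = \left(- \frac{1}{8}\right) 36188 = - \frac{9047}{2} \approx -4523.5$)
$V = - \frac{1}{14727} \approx -6.7902 \cdot 10^{-5}$
$\frac{j + V}{-8106 + 40012} = \frac{- \frac{9047}{2} - \frac{1}{14727}}{-8106 + 40012} = - \frac{133235171}{29454 \cdot 31906} = \left(- \frac{133235171}{29454}\right) \frac{1}{31906} = - \frac{133235171}{939759324}$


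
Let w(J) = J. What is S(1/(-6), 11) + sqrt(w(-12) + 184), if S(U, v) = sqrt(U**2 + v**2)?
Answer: 2*sqrt(43) + sqrt(4357)/6 ≈ 24.116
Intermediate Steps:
S(1/(-6), 11) + sqrt(w(-12) + 184) = sqrt((1/(-6))**2 + 11**2) + sqrt(-12 + 184) = sqrt((-1/6)**2 + 121) + sqrt(172) = sqrt(1/36 + 121) + 2*sqrt(43) = sqrt(4357/36) + 2*sqrt(43) = sqrt(4357)/6 + 2*sqrt(43) = 2*sqrt(43) + sqrt(4357)/6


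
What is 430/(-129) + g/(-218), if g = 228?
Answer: -1432/327 ≈ -4.3792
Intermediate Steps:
430/(-129) + g/(-218) = 430/(-129) + 228/(-218) = 430*(-1/129) + 228*(-1/218) = -10/3 - 114/109 = -1432/327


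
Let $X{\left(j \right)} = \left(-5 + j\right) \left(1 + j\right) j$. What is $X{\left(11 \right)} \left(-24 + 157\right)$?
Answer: $105336$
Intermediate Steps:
$X{\left(j \right)} = j \left(1 + j\right) \left(-5 + j\right)$ ($X{\left(j \right)} = \left(1 + j\right) \left(-5 + j\right) j = j \left(1 + j\right) \left(-5 + j\right)$)
$X{\left(11 \right)} \left(-24 + 157\right) = 11 \left(-5 + 11^{2} - 44\right) \left(-24 + 157\right) = 11 \left(-5 + 121 - 44\right) 133 = 11 \cdot 72 \cdot 133 = 792 \cdot 133 = 105336$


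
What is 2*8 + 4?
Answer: 20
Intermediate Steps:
2*8 + 4 = 16 + 4 = 20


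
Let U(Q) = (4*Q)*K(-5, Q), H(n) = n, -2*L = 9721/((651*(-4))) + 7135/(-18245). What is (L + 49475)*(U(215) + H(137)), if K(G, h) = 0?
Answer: 128815851809069/19003992 ≈ 6.7784e+6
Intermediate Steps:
L = 39187837/19003992 (L = -(9721/((651*(-4))) + 7135/(-18245))/2 = -(9721/(-2604) + 7135*(-1/18245))/2 = -(9721*(-1/2604) - 1427/3649)/2 = -(-9721/2604 - 1427/3649)/2 = -1/2*(-39187837/9501996) = 39187837/19003992 ≈ 2.0621)
U(Q) = 0 (U(Q) = (4*Q)*0 = 0)
(L + 49475)*(U(215) + H(137)) = (39187837/19003992 + 49475)*(0 + 137) = (940261692037/19003992)*137 = 128815851809069/19003992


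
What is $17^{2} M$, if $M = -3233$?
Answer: $-934337$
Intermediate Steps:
$17^{2} M = 17^{2} \left(-3233\right) = 289 \left(-3233\right) = -934337$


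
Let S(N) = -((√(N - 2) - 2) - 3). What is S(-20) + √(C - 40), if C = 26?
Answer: 5 + I*√14 - I*√22 ≈ 5.0 - 0.94876*I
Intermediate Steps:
S(N) = 5 - √(-2 + N) (S(N) = -((√(-2 + N) - 2) - 3) = -((-2 + √(-2 + N)) - 3) = -(-5 + √(-2 + N)) = 5 - √(-2 + N))
S(-20) + √(C - 40) = (5 - √(-2 - 20)) + √(26 - 40) = (5 - √(-22)) + √(-14) = (5 - I*√22) + I*√14 = 5 + I*√14 - I*√22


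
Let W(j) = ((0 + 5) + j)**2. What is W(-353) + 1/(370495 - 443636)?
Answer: 8857667663/73141 ≈ 1.2110e+5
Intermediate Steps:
W(j) = (5 + j)**2
W(-353) + 1/(370495 - 443636) = (5 - 353)**2 + 1/(370495 - 443636) = (-348)**2 + 1/(-73141) = 121104 - 1/73141 = 8857667663/73141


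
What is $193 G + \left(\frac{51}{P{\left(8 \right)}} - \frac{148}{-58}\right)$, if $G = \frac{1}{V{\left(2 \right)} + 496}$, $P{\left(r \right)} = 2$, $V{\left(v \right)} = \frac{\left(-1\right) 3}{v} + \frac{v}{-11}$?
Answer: $\frac{618617}{21750} \approx 28.442$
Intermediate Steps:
$V{\left(v \right)} = - \frac{3}{v} - \frac{v}{11}$ ($V{\left(v \right)} = - \frac{3}{v} + v \left(- \frac{1}{11}\right) = - \frac{3}{v} - \frac{v}{11}$)
$G = \frac{22}{10875}$ ($G = \frac{1}{\left(- \frac{3}{2} - \frac{2}{11}\right) + 496} = \frac{1}{- \frac{37}{22} + 496} = \frac{1}{\frac{10875}{22}} = \frac{22}{10875} \approx 0.002023$)
$193 G + \left(\frac{51}{P{\left(8 \right)}} - \frac{148}{-58}\right) = 193 \cdot \frac{22}{10875} + \left(\frac{51}{2} - \frac{148}{-58}\right) = \frac{4246}{10875} + \left(51 \cdot \frac{1}{2} - - \frac{74}{29}\right) = \frac{4246}{10875} + \left(\frac{51}{2} + \frac{74}{29}\right) = \frac{4246}{10875} + \frac{1627}{58} = \frac{618617}{21750}$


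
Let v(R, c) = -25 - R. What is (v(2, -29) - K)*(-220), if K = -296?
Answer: -59180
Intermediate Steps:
(v(2, -29) - K)*(-220) = ((-25 - 1*2) - 1*(-296))*(-220) = ((-25 - 2) + 296)*(-220) = (-27 + 296)*(-220) = 269*(-220) = -59180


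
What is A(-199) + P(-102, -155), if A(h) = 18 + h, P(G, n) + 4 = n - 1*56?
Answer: -396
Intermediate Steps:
P(G, n) = -60 + n (P(G, n) = -4 + (n - 1*56) = -4 + (n - 56) = -4 + (-56 + n) = -60 + n)
A(-199) + P(-102, -155) = (18 - 199) + (-60 - 155) = -181 - 215 = -396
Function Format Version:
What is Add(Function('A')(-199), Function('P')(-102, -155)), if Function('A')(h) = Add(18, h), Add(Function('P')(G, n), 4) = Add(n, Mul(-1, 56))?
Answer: -396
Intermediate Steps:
Function('P')(G, n) = Add(-60, n) (Function('P')(G, n) = Add(-4, Add(n, Mul(-1, 56))) = Add(-4, Add(n, -56)) = Add(-4, Add(-56, n)) = Add(-60, n))
Add(Function('A')(-199), Function('P')(-102, -155)) = Add(Add(18, -199), Add(-60, -155)) = Add(-181, -215) = -396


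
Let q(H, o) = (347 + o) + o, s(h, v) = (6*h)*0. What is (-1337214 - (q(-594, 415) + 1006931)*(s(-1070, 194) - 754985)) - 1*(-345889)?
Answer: 761105427055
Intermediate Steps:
s(h, v) = 0
q(H, o) = 347 + 2*o
(-1337214 - (q(-594, 415) + 1006931)*(s(-1070, 194) - 754985)) - 1*(-345889) = (-1337214 - ((347 + 2*415) + 1006931)*(0 - 754985)) - 1*(-345889) = (-1337214 - ((347 + 830) + 1006931)*(-754985)) + 345889 = (-1337214 - (1177 + 1006931)*(-754985)) + 345889 = (-1337214 - 1008108*(-754985)) + 345889 = (-1337214 - 1*(-761106418380)) + 345889 = (-1337214 + 761106418380) + 345889 = 761105081166 + 345889 = 761105427055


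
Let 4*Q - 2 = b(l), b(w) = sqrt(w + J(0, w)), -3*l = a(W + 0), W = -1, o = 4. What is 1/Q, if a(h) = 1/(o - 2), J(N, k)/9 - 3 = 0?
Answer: -48/137 + 4*sqrt(966)/137 ≈ 0.55710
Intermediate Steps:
J(N, k) = 27 (J(N, k) = 27 + 9*0 = 27 + 0 = 27)
a(h) = 1/2 (a(h) = 1/(4 - 2) = 1/2)
l = -1/6 (l = -1/3*1/2 = -1/6 ≈ -0.16667)
b(w) = sqrt(27 + w) (b(w) = sqrt(w + 27) = sqrt(27 + w))
Q = 1/2 + sqrt(966)/24 (Q = 1/2 + sqrt(27 - 1/6)/4 = 1/2 + sqrt(161/6)/4 = 1/2 + (sqrt(966)/6)/4 = 1/2 + sqrt(966)/24 ≈ 1.7950)
1/Q = 1/(1/2 + sqrt(966)/24)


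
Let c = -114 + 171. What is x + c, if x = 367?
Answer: 424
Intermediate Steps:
c = 57
x + c = 367 + 57 = 424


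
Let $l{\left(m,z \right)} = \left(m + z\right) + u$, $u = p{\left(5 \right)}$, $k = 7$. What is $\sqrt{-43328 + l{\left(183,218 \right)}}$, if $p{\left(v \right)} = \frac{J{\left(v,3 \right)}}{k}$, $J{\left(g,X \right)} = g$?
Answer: $\frac{2 i \sqrt{525847}}{7} \approx 207.19 i$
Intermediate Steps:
$p{\left(v \right)} = \frac{v}{7}$
$u = \frac{5}{7}$ ($u = \frac{1}{7} \cdot 5 = \frac{5}{7} \approx 0.71429$)
$l{\left(m,z \right)} = \frac{5}{7} + m + z$ ($l{\left(m,z \right)} = \left(m + z\right) + \frac{5}{7} = \frac{5}{7} + m + z$)
$\sqrt{-43328 + l{\left(183,218 \right)}} = \sqrt{-43328 + \left(\frac{5}{7} + 183 + 218\right)} = \sqrt{-43328 + \frac{2812}{7}} = \sqrt{- \frac{300484}{7}} = \frac{2 i \sqrt{525847}}{7}$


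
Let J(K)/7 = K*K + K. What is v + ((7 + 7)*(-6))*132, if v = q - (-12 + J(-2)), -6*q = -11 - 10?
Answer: -22173/2 ≈ -11087.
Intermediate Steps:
q = 7/2 (q = -(-11 - 10)/6 = -1/6*(-21) = 7/2 ≈ 3.5000)
J(K) = 7*K + 7*K**2 (J(K) = 7*(K*K + K) = 7*(K**2 + K) = 7*(K + K**2) = 7*K + 7*K**2)
v = 3/2 (v = 7/2 - (-12 + 7*(-2)*(1 - 2)) = 7/2 - (-12 + 7*(-2)*(-1)) = 7/2 - (-12 + 14) = 7/2 - 1*2 = 7/2 - 2 = 3/2 ≈ 1.5000)
v + ((7 + 7)*(-6))*132 = 3/2 + ((7 + 7)*(-6))*132 = 3/2 + (14*(-6))*132 = 3/2 - 84*132 = 3/2 - 11088 = -22173/2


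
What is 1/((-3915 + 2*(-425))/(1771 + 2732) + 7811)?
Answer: 4503/35168168 ≈ 0.00012804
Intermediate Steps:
1/((-3915 + 2*(-425))/(1771 + 2732) + 7811) = 1/((-3915 - 850)/4503 + 7811) = 1/(-4765*1/4503 + 7811) = 1/(-4765/4503 + 7811) = 1/(35168168/4503) = 4503/35168168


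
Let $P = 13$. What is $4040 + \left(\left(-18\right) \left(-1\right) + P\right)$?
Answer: $4071$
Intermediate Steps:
$4040 + \left(\left(-18\right) \left(-1\right) + P\right) = 4040 + \left(\left(-18\right) \left(-1\right) + 13\right) = 4040 + \left(18 + 13\right) = 4040 + 31 = 4071$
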